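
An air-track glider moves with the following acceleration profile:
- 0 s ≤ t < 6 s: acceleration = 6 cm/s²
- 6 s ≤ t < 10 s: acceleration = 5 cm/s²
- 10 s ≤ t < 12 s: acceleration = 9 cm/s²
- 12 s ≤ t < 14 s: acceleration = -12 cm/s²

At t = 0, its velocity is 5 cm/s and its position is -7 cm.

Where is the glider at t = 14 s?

On each constant-a segment, Δv = aΔt and Δx = v₀Δt + ½aΔt²; chain segment to segment.
0–6 s: v starts 5 cm/s; Δx = 5·6 + ½·6·6² = 138 cm; v ends 41 cm/s.
6–10 s: v starts 41 cm/s; Δx = 41·4 + ½·5·4² = 204 cm; v ends 61 cm/s.
10–12 s: v starts 61 cm/s; Δx = 61·2 + ½·9·2² = 140 cm; v ends 79 cm/s.
12–14 s: v starts 79 cm/s; Δx = 79·2 + ½·-12·2² = 134 cm; v ends 55 cm/s.
x(14) = -7 + Σ Δx = 609 cm.

609 cm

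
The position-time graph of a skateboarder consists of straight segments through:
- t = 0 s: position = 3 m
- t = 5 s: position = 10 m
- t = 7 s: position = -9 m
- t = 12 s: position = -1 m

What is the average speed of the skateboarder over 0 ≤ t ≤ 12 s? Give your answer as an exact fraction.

Average speed = (total path length)/(elapsed time); on a piecewise-linear x-t graph the path length is Σ|Δx|.
0–5 s: |Δx| = |10 − 3| = 7 m
5–7 s: |Δx| = |-9 − 10| = 19 m
7–12 s: |Δx| = |-1 − -9| = 8 m
Total path = 34 m; average speed = 34/12 = 17/6 m/s.

17/6 m/s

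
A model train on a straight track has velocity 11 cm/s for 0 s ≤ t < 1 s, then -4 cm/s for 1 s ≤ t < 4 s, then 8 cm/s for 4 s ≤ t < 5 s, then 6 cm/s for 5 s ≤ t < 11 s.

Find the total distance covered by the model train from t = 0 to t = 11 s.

67 cm

Total distance travelled is ∫|v| dt — sum the magnitudes of each area piece.
0–1 s: |11| × 1 = 11 cm
1–4 s: |-4| × 3 = 12 cm
4–5 s: |8| × 1 = 8 cm
5–11 s: |6| × 6 = 36 cm
Total distance = 67 cm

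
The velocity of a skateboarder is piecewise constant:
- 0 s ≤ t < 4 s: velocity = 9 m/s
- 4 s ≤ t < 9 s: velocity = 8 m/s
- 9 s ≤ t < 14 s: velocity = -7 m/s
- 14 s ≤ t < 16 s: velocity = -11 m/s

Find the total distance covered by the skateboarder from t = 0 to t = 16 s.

133 m

Total distance travelled is ∫|v| dt — sum the magnitudes of each area piece.
0–4 s: |9| × 4 = 36 m
4–9 s: |8| × 5 = 40 m
9–14 s: |-7| × 5 = 35 m
14–16 s: |-11| × 2 = 22 m
Total distance = 133 m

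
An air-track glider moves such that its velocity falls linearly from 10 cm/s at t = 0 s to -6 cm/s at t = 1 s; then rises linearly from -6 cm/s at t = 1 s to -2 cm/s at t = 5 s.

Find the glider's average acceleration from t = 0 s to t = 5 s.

Average acceleration = Δv/Δt = (-2 − 10)/(5 − 0) = -2.4 cm/s².

-2.4 cm/s²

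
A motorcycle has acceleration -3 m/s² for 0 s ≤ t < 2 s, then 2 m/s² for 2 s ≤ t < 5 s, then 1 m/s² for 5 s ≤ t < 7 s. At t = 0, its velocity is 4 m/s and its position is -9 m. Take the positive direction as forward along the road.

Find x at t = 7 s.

On each constant-a segment, Δv = aΔt and Δx = v₀Δt + ½aΔt²; chain segment to segment.
0–2 s: v starts 4 m/s; Δx = 4·2 + ½·-3·2² = 2 m; v ends -2 m/s.
2–5 s: v starts -2 m/s; Δx = -2·3 + ½·2·3² = 3 m; v ends 4 m/s.
5–7 s: v starts 4 m/s; Δx = 4·2 + ½·1·2² = 10 m; v ends 6 m/s.
x(7) = -9 + Σ Δx = 6 m.

6 m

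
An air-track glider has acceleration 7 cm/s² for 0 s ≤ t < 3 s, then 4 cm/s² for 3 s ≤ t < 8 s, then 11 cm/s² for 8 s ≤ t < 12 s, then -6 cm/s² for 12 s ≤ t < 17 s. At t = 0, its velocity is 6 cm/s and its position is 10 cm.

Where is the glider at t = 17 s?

900.5 cm

On each constant-a segment, Δv = aΔt and Δx = v₀Δt + ½aΔt²; chain segment to segment.
0–3 s: v starts 6 cm/s; Δx = 6·3 + ½·7·3² = 49.5 cm; v ends 27 cm/s.
3–8 s: v starts 27 cm/s; Δx = 27·5 + ½·4·5² = 185 cm; v ends 47 cm/s.
8–12 s: v starts 47 cm/s; Δx = 47·4 + ½·11·4² = 276 cm; v ends 91 cm/s.
12–17 s: v starts 91 cm/s; Δx = 91·5 + ½·-6·5² = 380 cm; v ends 61 cm/s.
x(17) = 10 + Σ Δx = 900.5 cm.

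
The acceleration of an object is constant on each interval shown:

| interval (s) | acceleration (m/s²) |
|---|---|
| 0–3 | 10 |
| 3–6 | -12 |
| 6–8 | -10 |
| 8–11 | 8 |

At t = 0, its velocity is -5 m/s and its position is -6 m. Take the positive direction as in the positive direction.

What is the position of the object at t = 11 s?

On each constant-a segment, Δv = aΔt and Δx = v₀Δt + ½aΔt²; chain segment to segment.
0–3 s: v starts -5 m/s; Δx = -5·3 + ½·10·3² = 30 m; v ends 25 m/s.
3–6 s: v starts 25 m/s; Δx = 25·3 + ½·-12·3² = 21 m; v ends -11 m/s.
6–8 s: v starts -11 m/s; Δx = -11·2 + ½·-10·2² = -42 m; v ends -31 m/s.
8–11 s: v starts -31 m/s; Δx = -31·3 + ½·8·3² = -57 m; v ends -7 m/s.
x(11) = -6 + Σ Δx = -54 m.

-54 m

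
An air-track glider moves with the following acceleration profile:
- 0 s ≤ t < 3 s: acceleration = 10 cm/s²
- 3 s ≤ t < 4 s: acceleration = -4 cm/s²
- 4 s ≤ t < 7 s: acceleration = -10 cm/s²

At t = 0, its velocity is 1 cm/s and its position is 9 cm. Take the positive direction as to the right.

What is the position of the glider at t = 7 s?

122 cm

On each constant-a segment, Δv = aΔt and Δx = v₀Δt + ½aΔt²; chain segment to segment.
0–3 s: v starts 1 cm/s; Δx = 1·3 + ½·10·3² = 48 cm; v ends 31 cm/s.
3–4 s: v starts 31 cm/s; Δx = 31·1 + ½·-4·1² = 29 cm; v ends 27 cm/s.
4–7 s: v starts 27 cm/s; Δx = 27·3 + ½·-10·3² = 36 cm; v ends -3 cm/s.
x(7) = 9 + Σ Δx = 122 cm.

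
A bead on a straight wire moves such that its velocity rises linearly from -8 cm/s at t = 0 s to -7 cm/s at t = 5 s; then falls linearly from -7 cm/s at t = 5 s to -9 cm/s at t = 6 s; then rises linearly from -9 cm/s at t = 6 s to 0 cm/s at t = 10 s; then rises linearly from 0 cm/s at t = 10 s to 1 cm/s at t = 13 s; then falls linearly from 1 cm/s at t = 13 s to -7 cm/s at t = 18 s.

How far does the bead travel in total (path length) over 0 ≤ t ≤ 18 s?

Total distance travelled is ∫|v| dt — sum the magnitudes of each area piece.
0–5 s: |½(-8 + -7)(5)| = 37.5 cm
5–6 s: |½(-7 + -9)(1)| = 8 cm
6–10 s: |½(-9 + 0)(4)| = 18 cm
10–13 s: |½(0 + 1)(3)| = 1.5 cm
13–18 s: v = 0 at t = 13.625 s; triangle areas 0.3125 + 15.3125 = 15.625 cm
Total distance = 80.625 cm

80.625 cm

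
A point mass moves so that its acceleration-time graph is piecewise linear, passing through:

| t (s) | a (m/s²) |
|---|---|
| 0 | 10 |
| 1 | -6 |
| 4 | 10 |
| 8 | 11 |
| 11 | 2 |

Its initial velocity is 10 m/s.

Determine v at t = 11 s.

79.5 m/s

Δv equals the area under the a-t graph; then v = v₀ + Δv.
0–1 s: ½(10 + -6)(1) = 2 m/s
1–4 s: ½(-6 + 10)(3) = 6 m/s
4–8 s: ½(10 + 11)(4) = 42 m/s
8–11 s: ½(11 + 2)(3) = 19.5 m/s
Δv = 69.5 m/s, so v(11) = 10 + (69.5) = 79.5 m/s.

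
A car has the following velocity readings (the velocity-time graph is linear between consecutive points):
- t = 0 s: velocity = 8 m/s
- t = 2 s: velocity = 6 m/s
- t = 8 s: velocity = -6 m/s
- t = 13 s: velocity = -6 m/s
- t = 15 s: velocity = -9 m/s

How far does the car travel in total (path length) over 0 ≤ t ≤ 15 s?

77 m

Distance (not displacement) is the total path length: add the absolute areas under v-t.
0–2 s: |½(8 + 6)(2)| = 14 m
2–8 s: v = 0 at t = 5 s; triangle areas 9 + 9 = 18 m
8–13 s: |-6| × 5 = 30 m
13–15 s: |½(-6 + -9)(2)| = 15 m
Total distance = 77 m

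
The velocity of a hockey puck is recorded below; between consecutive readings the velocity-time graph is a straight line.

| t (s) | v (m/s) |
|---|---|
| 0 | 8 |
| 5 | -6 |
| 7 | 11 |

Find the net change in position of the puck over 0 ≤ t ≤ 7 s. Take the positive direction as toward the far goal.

Net displacement equals the area under the velocity-time graph (areas below the axis count negative).
0–5 s: ½(8 + -6)(5) = 5 m
5–7 s: ½(-6 + 11)(2) = 5 m
Net displacement = 10 m

10 m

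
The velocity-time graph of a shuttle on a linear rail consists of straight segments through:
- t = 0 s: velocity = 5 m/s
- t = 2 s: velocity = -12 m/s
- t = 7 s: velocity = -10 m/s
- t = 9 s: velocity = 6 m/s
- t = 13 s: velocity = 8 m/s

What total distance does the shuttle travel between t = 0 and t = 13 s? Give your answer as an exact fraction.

3449/34 m

Distance (not displacement) is the total path length: add the absolute areas under v-t.
0–2 s: v = 0 at t = 10/17 s; triangle areas 25/17 + 144/17 = 169/17 m
2–7 s: |½(-12 + -10)(5)| = 55 m
7–9 s: v = 0 at t = 8.25 s; triangle areas 6.25 + 2.25 = 8.5 m
9–13 s: |½(6 + 8)(4)| = 28 m
Total distance = 3449/34 m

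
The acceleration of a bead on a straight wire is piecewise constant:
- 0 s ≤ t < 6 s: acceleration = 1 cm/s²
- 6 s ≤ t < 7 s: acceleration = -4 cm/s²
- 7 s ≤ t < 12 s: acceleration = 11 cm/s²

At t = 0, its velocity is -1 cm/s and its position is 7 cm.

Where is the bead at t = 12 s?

164.5 cm

On each constant-a segment, Δv = aΔt and Δx = v₀Δt + ½aΔt²; chain segment to segment.
0–6 s: v starts -1 cm/s; Δx = -1·6 + ½·1·6² = 12 cm; v ends 5 cm/s.
6–7 s: v starts 5 cm/s; Δx = 5·1 + ½·-4·1² = 3 cm; v ends 1 cm/s.
7–12 s: v starts 1 cm/s; Δx = 1·5 + ½·11·5² = 142.5 cm; v ends 56 cm/s.
x(12) = 7 + Σ Δx = 164.5 cm.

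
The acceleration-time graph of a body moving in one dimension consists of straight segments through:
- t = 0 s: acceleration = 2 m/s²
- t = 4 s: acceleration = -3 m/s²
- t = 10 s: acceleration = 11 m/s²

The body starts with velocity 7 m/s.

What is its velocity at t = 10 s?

Δv equals the area under the a-t graph; then v = v₀ + Δv.
0–4 s: ½(2 + -3)(4) = -2 m/s
4–10 s: ½(-3 + 11)(6) = 24 m/s
Δv = 22 m/s, so v(10) = 7 + (22) = 29 m/s.

29 m/s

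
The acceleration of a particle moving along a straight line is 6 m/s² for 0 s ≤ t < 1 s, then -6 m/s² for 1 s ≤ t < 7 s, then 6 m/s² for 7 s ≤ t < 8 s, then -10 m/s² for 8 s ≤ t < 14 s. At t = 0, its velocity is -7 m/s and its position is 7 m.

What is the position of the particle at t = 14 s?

-511 m

On each constant-a segment, Δv = aΔt and Δx = v₀Δt + ½aΔt²; chain segment to segment.
0–1 s: v starts -7 m/s; Δx = -7·1 + ½·6·1² = -4 m; v ends -1 m/s.
1–7 s: v starts -1 m/s; Δx = -1·6 + ½·-6·6² = -114 m; v ends -37 m/s.
7–8 s: v starts -37 m/s; Δx = -37·1 + ½·6·1² = -34 m; v ends -31 m/s.
8–14 s: v starts -31 m/s; Δx = -31·6 + ½·-10·6² = -366 m; v ends -91 m/s.
x(14) = 7 + Σ Δx = -511 m.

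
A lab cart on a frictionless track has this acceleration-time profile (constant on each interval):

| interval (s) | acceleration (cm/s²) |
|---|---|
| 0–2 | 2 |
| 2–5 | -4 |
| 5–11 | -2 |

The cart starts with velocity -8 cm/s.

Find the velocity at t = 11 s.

-28 cm/s

Δv equals the area under the a-t graph; then v = v₀ + Δv.
0–2 s: 2 × 2 = 4 cm/s
2–5 s: -4 × 3 = -12 cm/s
5–11 s: -2 × 6 = -12 cm/s
Δv = -20 cm/s, so v(11) = -8 + (-20) = -28 cm/s.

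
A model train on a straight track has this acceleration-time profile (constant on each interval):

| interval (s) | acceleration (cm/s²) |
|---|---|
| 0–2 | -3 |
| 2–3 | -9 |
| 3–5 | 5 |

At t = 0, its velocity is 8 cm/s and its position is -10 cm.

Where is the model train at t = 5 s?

-6.5 cm

On each constant-a segment, Δv = aΔt and Δx = v₀Δt + ½aΔt²; chain segment to segment.
0–2 s: v starts 8 cm/s; Δx = 8·2 + ½·-3·2² = 10 cm; v ends 2 cm/s.
2–3 s: v starts 2 cm/s; Δx = 2·1 + ½·-9·1² = -2.5 cm; v ends -7 cm/s.
3–5 s: v starts -7 cm/s; Δx = -7·2 + ½·5·2² = -4 cm; v ends 3 cm/s.
x(5) = -10 + Σ Δx = -6.5 cm.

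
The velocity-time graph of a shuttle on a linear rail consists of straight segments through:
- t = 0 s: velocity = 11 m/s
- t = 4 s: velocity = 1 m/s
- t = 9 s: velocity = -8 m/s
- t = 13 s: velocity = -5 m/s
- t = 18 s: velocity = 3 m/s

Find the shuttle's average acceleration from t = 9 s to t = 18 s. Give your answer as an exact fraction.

Average acceleration = Δv/Δt = (3 − -8)/(18 − 9) = 11/9 m/s².

11/9 m/s²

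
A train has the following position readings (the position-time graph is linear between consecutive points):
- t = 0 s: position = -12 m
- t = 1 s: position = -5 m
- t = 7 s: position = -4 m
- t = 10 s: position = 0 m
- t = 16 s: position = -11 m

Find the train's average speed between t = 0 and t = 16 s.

1.4375 m/s

Average speed = (total path length)/(elapsed time); on a piecewise-linear x-t graph the path length is Σ|Δx|.
0–1 s: |Δx| = |-5 − -12| = 7 m
1–7 s: |Δx| = |-4 − -5| = 1 m
7–10 s: |Δx| = |0 − -4| = 4 m
10–16 s: |Δx| = |-11 − 0| = 11 m
Total path = 23 m; average speed = 23/16 = 1.4375 m/s.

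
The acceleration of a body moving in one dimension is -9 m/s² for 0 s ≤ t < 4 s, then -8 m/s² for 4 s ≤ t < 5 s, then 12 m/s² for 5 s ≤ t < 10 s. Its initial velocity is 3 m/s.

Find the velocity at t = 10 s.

Δv equals the area under the a-t graph; then v = v₀ + Δv.
0–4 s: -9 × 4 = -36 m/s
4–5 s: -8 × 1 = -8 m/s
5–10 s: 12 × 5 = 60 m/s
Δv = 16 m/s, so v(10) = 3 + (16) = 19 m/s.

19 m/s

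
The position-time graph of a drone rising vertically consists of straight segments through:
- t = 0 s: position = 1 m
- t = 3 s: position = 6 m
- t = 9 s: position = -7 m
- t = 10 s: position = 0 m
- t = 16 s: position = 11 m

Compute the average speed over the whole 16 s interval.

Average speed = (total path length)/(elapsed time); on a piecewise-linear x-t graph the path length is Σ|Δx|.
0–3 s: |Δx| = |6 − 1| = 5 m
3–9 s: |Δx| = |-7 − 6| = 13 m
9–10 s: |Δx| = |0 − -7| = 7 m
10–16 s: |Δx| = |11 − 0| = 11 m
Total path = 36 m; average speed = 36/16 = 2.25 m/s.

2.25 m/s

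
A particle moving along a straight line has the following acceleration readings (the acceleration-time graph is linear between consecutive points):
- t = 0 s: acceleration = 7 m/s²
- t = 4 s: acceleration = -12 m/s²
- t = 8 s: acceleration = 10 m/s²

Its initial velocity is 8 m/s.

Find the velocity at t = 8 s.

-6 m/s

Δv equals the area under the a-t graph; then v = v₀ + Δv.
0–4 s: ½(7 + -12)(4) = -10 m/s
4–8 s: ½(-12 + 10)(4) = -4 m/s
Δv = -14 m/s, so v(8) = 8 + (-14) = -6 m/s.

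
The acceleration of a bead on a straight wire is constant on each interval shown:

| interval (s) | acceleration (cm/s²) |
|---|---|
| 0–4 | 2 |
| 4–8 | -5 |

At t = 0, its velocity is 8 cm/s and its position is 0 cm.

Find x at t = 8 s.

On each constant-a segment, Δv = aΔt and Δx = v₀Δt + ½aΔt²; chain segment to segment.
0–4 s: v starts 8 cm/s; Δx = 8·4 + ½·2·4² = 48 cm; v ends 16 cm/s.
4–8 s: v starts 16 cm/s; Δx = 16·4 + ½·-5·4² = 24 cm; v ends -4 cm/s.
x(8) = 0 + Σ Δx = 72 cm.

72 cm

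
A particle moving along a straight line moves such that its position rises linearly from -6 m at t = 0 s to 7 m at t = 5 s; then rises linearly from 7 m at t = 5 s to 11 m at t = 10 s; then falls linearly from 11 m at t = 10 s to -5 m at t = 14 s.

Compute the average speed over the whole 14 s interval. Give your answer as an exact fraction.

Average speed = (total path length)/(elapsed time); on a piecewise-linear x-t graph the path length is Σ|Δx|.
0–5 s: |Δx| = |7 − -6| = 13 m
5–10 s: |Δx| = |11 − 7| = 4 m
10–14 s: |Δx| = |-5 − 11| = 16 m
Total path = 33 m; average speed = 33/14 = 33/14 m/s.

33/14 m/s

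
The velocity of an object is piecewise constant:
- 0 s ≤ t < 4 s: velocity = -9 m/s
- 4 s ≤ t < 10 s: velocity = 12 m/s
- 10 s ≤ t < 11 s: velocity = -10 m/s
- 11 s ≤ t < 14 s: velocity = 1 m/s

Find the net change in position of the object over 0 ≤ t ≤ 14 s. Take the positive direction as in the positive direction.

Displacement is the signed area under the v-t curve.
0–4 s: -9 × 4 = -36 m
4–10 s: 12 × 6 = 72 m
10–11 s: -10 × 1 = -10 m
11–14 s: 1 × 3 = 3 m
Net displacement = 29 m

29 m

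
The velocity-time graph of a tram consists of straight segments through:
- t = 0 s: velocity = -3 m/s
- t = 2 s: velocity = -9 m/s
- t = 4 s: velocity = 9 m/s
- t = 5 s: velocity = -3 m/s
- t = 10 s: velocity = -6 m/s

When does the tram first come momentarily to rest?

v changes sign on 2–4 s (from -9 to 9); the graph is linear there, so v = 0 at t = 2 + (9)·(4 − 2)/(9 − -9) = 3 s.

t = 3 s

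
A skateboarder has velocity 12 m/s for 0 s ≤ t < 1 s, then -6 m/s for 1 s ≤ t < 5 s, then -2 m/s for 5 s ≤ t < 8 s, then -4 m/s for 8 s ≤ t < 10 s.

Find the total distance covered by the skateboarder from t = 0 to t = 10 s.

50 m

Total distance travelled is ∫|v| dt — sum the magnitudes of each area piece.
0–1 s: |12| × 1 = 12 m
1–5 s: |-6| × 4 = 24 m
5–8 s: |-2| × 3 = 6 m
8–10 s: |-4| × 2 = 8 m
Total distance = 50 m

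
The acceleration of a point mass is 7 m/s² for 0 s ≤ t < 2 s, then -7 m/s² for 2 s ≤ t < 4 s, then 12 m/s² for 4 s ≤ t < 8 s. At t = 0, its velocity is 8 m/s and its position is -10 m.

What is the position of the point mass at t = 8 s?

On each constant-a segment, Δv = aΔt and Δx = v₀Δt + ½aΔt²; chain segment to segment.
0–2 s: v starts 8 m/s; Δx = 8·2 + ½·7·2² = 30 m; v ends 22 m/s.
2–4 s: v starts 22 m/s; Δx = 22·2 + ½·-7·2² = 30 m; v ends 8 m/s.
4–8 s: v starts 8 m/s; Δx = 8·4 + ½·12·4² = 128 m; v ends 56 m/s.
x(8) = -10 + Σ Δx = 178 m.

178 m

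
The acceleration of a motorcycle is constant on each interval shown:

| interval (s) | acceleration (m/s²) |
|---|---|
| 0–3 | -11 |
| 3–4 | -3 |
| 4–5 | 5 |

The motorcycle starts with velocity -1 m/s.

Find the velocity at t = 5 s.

Δv equals the area under the a-t graph; then v = v₀ + Δv.
0–3 s: -11 × 3 = -33 m/s
3–4 s: -3 × 1 = -3 m/s
4–5 s: 5 × 1 = 5 m/s
Δv = -31 m/s, so v(5) = -1 + (-31) = -32 m/s.

-32 m/s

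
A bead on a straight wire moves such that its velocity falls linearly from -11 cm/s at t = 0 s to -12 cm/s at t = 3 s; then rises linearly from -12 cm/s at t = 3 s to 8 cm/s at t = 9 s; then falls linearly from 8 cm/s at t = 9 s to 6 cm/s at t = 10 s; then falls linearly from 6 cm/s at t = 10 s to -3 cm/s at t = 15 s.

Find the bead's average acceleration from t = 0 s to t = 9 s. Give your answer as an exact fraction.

19/9 cm/s²

Average acceleration = Δv/Δt = (8 − -11)/(9 − 0) = 19/9 cm/s².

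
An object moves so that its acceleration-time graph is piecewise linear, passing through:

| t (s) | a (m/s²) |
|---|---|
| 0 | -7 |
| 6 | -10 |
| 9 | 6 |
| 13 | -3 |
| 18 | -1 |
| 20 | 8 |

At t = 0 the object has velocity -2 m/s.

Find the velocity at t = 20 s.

-56 m/s

Δv equals the area under the a-t graph; then v = v₀ + Δv.
0–6 s: ½(-7 + -10)(6) = -51 m/s
6–9 s: ½(-10 + 6)(3) = -6 m/s
9–13 s: ½(6 + -3)(4) = 6 m/s
13–18 s: ½(-3 + -1)(5) = -10 m/s
18–20 s: ½(-1 + 8)(2) = 7 m/s
Δv = -54 m/s, so v(20) = -2 + (-54) = -56 m/s.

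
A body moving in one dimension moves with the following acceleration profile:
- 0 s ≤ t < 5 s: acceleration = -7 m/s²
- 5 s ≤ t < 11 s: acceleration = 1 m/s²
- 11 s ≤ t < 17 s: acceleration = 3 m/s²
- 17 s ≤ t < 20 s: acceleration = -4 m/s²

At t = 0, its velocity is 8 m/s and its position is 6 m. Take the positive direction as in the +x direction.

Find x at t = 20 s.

-284.5 m

On each constant-a segment, Δv = aΔt and Δx = v₀Δt + ½aΔt²; chain segment to segment.
0–5 s: v starts 8 m/s; Δx = 8·5 + ½·-7·5² = -47.5 m; v ends -27 m/s.
5–11 s: v starts -27 m/s; Δx = -27·6 + ½·1·6² = -144 m; v ends -21 m/s.
11–17 s: v starts -21 m/s; Δx = -21·6 + ½·3·6² = -72 m; v ends -3 m/s.
17–20 s: v starts -3 m/s; Δx = -3·3 + ½·-4·3² = -27 m; v ends -15 m/s.
x(20) = 6 + Σ Δx = -284.5 m.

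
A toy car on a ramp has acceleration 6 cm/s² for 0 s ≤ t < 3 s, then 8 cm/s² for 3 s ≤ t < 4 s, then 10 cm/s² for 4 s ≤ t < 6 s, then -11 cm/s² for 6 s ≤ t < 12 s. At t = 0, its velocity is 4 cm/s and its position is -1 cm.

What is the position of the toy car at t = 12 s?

246 cm

On each constant-a segment, Δv = aΔt and Δx = v₀Δt + ½aΔt²; chain segment to segment.
0–3 s: v starts 4 cm/s; Δx = 4·3 + ½·6·3² = 39 cm; v ends 22 cm/s.
3–4 s: v starts 22 cm/s; Δx = 22·1 + ½·8·1² = 26 cm; v ends 30 cm/s.
4–6 s: v starts 30 cm/s; Δx = 30·2 + ½·10·2² = 80 cm; v ends 50 cm/s.
6–12 s: v starts 50 cm/s; Δx = 50·6 + ½·-11·6² = 102 cm; v ends -16 cm/s.
x(12) = -1 + Σ Δx = 246 cm.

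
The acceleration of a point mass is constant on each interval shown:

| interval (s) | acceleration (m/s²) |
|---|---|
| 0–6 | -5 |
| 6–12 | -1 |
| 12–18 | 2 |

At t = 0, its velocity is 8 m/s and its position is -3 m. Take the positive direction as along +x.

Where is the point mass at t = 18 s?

-327 m

On each constant-a segment, Δv = aΔt and Δx = v₀Δt + ½aΔt²; chain segment to segment.
0–6 s: v starts 8 m/s; Δx = 8·6 + ½·-5·6² = -42 m; v ends -22 m/s.
6–12 s: v starts -22 m/s; Δx = -22·6 + ½·-1·6² = -150 m; v ends -28 m/s.
12–18 s: v starts -28 m/s; Δx = -28·6 + ½·2·6² = -132 m; v ends -16 m/s.
x(18) = -3 + Σ Δx = -327 m.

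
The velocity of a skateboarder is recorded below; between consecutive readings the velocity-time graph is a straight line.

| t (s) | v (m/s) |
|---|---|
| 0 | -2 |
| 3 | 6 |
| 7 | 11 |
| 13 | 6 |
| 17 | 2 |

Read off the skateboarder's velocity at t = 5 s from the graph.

8.5 m/s

On 3–7 s the graph is linear from 6 to 11 m/s: v(5) = 6 + (11 − 6)·(5 − 3)/(7 − 3) = 8.5 m/s.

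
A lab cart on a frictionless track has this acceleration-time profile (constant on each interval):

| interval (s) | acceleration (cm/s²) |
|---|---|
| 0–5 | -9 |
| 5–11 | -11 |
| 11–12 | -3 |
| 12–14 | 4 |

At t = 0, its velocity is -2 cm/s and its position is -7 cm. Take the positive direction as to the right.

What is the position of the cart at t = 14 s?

On each constant-a segment, Δv = aΔt and Δx = v₀Δt + ½aΔt²; chain segment to segment.
0–5 s: v starts -2 cm/s; Δx = -2·5 + ½·-9·5² = -122.5 cm; v ends -47 cm/s.
5–11 s: v starts -47 cm/s; Δx = -47·6 + ½·-11·6² = -480 cm; v ends -113 cm/s.
11–12 s: v starts -113 cm/s; Δx = -113·1 + ½·-3·1² = -114.5 cm; v ends -116 cm/s.
12–14 s: v starts -116 cm/s; Δx = -116·2 + ½·4·2² = -224 cm; v ends -108 cm/s.
x(14) = -7 + Σ Δx = -948 cm.

-948 cm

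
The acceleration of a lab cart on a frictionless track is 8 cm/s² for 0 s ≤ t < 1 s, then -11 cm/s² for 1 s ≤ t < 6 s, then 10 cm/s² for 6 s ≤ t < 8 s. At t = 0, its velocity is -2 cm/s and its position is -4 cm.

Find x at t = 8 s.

-187.5 cm

On each constant-a segment, Δv = aΔt and Δx = v₀Δt + ½aΔt²; chain segment to segment.
0–1 s: v starts -2 cm/s; Δx = -2·1 + ½·8·1² = 2 cm; v ends 6 cm/s.
1–6 s: v starts 6 cm/s; Δx = 6·5 + ½·-11·5² = -107.5 cm; v ends -49 cm/s.
6–8 s: v starts -49 cm/s; Δx = -49·2 + ½·10·2² = -78 cm; v ends -29 cm/s.
x(8) = -4 + Σ Δx = -187.5 cm.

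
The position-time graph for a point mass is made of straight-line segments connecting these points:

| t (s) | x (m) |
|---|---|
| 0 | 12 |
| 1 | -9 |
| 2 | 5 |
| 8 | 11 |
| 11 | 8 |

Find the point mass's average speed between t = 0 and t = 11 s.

4 m/s

Average speed = (total path length)/(elapsed time); on a piecewise-linear x-t graph the path length is Σ|Δx|.
0–1 s: |Δx| = |-9 − 12| = 21 m
1–2 s: |Δx| = |5 − -9| = 14 m
2–8 s: |Δx| = |11 − 5| = 6 m
8–11 s: |Δx| = |8 − 11| = 3 m
Total path = 44 m; average speed = 44/11 = 4 m/s.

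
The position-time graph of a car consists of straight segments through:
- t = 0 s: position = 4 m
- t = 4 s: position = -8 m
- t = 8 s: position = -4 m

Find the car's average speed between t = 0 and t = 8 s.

Average speed = (total path length)/(elapsed time); on a piecewise-linear x-t graph the path length is Σ|Δx|.
0–4 s: |Δx| = |-8 − 4| = 12 m
4–8 s: |Δx| = |-4 − -8| = 4 m
Total path = 16 m; average speed = 16/8 = 2 m/s.

2 m/s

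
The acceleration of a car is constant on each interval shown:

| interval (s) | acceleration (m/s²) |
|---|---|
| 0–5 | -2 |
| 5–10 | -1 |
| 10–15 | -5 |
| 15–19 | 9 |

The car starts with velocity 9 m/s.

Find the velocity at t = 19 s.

5 m/s

Δv equals the area under the a-t graph; then v = v₀ + Δv.
0–5 s: -2 × 5 = -10 m/s
5–10 s: -1 × 5 = -5 m/s
10–15 s: -5 × 5 = -25 m/s
15–19 s: 9 × 4 = 36 m/s
Δv = -4 m/s, so v(19) = 9 + (-4) = 5 m/s.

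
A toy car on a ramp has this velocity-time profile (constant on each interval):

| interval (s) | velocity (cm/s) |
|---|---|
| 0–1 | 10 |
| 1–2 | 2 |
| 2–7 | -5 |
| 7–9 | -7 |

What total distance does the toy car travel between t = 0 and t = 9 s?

51 cm

Distance (not displacement) is the total path length: add the absolute areas under v-t.
0–1 s: |10| × 1 = 10 cm
1–2 s: |2| × 1 = 2 cm
2–7 s: |-5| × 5 = 25 cm
7–9 s: |-7| × 2 = 14 cm
Total distance = 51 cm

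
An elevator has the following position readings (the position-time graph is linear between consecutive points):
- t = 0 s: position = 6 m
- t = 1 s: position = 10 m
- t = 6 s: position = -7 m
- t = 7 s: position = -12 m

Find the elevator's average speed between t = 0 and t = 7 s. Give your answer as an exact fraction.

Average speed = (total path length)/(elapsed time); on a piecewise-linear x-t graph the path length is Σ|Δx|.
0–1 s: |Δx| = |10 − 6| = 4 m
1–6 s: |Δx| = |-7 − 10| = 17 m
6–7 s: |Δx| = |-12 − -7| = 5 m
Total path = 26 m; average speed = 26/7 = 26/7 m/s.

26/7 m/s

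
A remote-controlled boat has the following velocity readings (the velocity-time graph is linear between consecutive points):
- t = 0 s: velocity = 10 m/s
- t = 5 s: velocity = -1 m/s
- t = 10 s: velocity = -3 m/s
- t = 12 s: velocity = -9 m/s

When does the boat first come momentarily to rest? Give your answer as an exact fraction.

v changes sign on 0–5 s (from 10 to -1); the graph is linear there, so v = 0 at t = 0 + (-10)·(5 − 0)/(-1 − 10) = 50/11 s.

t = 50/11 s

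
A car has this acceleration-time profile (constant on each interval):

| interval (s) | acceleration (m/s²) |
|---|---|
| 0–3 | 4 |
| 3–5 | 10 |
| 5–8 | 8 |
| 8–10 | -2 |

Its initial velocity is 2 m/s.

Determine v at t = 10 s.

Δv equals the area under the a-t graph; then v = v₀ + Δv.
0–3 s: 4 × 3 = 12 m/s
3–5 s: 10 × 2 = 20 m/s
5–8 s: 8 × 3 = 24 m/s
8–10 s: -2 × 2 = -4 m/s
Δv = 52 m/s, so v(10) = 2 + (52) = 54 m/s.

54 m/s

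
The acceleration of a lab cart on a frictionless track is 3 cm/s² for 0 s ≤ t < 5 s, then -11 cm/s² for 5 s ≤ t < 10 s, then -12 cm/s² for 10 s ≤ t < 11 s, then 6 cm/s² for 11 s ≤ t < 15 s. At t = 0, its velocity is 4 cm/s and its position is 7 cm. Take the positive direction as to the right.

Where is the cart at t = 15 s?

-164 cm

On each constant-a segment, Δv = aΔt and Δx = v₀Δt + ½aΔt²; chain segment to segment.
0–5 s: v starts 4 cm/s; Δx = 4·5 + ½·3·5² = 57.5 cm; v ends 19 cm/s.
5–10 s: v starts 19 cm/s; Δx = 19·5 + ½·-11·5² = -42.5 cm; v ends -36 cm/s.
10–11 s: v starts -36 cm/s; Δx = -36·1 + ½·-12·1² = -42 cm; v ends -48 cm/s.
11–15 s: v starts -48 cm/s; Δx = -48·4 + ½·6·4² = -144 cm; v ends -24 cm/s.
x(15) = 7 + Σ Δx = -164 cm.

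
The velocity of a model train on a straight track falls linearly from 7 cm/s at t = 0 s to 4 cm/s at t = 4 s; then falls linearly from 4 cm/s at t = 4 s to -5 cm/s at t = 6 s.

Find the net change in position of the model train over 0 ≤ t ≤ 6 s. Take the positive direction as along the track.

21 cm

Net displacement equals the area under the velocity-time graph (areas below the axis count negative).
0–4 s: ½(7 + 4)(4) = 22 cm
4–6 s: ½(4 + -5)(2) = -1 cm
Net displacement = 21 cm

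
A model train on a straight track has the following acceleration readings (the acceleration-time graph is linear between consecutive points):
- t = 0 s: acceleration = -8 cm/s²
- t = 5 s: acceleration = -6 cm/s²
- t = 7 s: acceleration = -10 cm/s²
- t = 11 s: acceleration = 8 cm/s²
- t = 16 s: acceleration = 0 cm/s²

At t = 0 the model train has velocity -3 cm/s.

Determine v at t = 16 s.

Δv equals the area under the a-t graph; then v = v₀ + Δv.
0–5 s: ½(-8 + -6)(5) = -35 cm/s
5–7 s: ½(-6 + -10)(2) = -16 cm/s
7–11 s: ½(-10 + 8)(4) = -4 cm/s
11–16 s: ½(8 + 0)(5) = 20 cm/s
Δv = -35 cm/s, so v(16) = -3 + (-35) = -38 cm/s.

-38 cm/s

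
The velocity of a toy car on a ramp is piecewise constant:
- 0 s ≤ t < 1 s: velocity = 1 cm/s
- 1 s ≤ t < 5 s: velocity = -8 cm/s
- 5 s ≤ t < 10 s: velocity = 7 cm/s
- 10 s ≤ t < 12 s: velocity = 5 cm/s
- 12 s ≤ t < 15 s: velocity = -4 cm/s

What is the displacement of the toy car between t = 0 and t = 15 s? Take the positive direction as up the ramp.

Net displacement equals the area under the velocity-time graph (areas below the axis count negative).
0–1 s: 1 × 1 = 1 cm
1–5 s: -8 × 4 = -32 cm
5–10 s: 7 × 5 = 35 cm
10–12 s: 5 × 2 = 10 cm
12–15 s: -4 × 3 = -12 cm
Net displacement = 2 cm

2 cm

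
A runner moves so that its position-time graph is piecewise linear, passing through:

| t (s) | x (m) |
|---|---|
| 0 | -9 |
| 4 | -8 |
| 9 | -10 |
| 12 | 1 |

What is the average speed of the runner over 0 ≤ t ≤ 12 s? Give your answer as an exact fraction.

7/6 m/s

Average speed = (total path length)/(elapsed time); on a piecewise-linear x-t graph the path length is Σ|Δx|.
0–4 s: |Δx| = |-8 − -9| = 1 m
4–9 s: |Δx| = |-10 − -8| = 2 m
9–12 s: |Δx| = |1 − -10| = 11 m
Total path = 14 m; average speed = 14/12 = 7/6 m/s.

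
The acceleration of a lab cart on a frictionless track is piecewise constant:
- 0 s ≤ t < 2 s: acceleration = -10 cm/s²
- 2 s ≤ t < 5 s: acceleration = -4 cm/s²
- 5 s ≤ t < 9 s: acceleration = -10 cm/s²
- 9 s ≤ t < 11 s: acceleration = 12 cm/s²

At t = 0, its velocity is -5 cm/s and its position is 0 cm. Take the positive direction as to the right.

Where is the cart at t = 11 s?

-481 cm

On each constant-a segment, Δv = aΔt and Δx = v₀Δt + ½aΔt²; chain segment to segment.
0–2 s: v starts -5 cm/s; Δx = -5·2 + ½·-10·2² = -30 cm; v ends -25 cm/s.
2–5 s: v starts -25 cm/s; Δx = -25·3 + ½·-4·3² = -93 cm; v ends -37 cm/s.
5–9 s: v starts -37 cm/s; Δx = -37·4 + ½·-10·4² = -228 cm; v ends -77 cm/s.
9–11 s: v starts -77 cm/s; Δx = -77·2 + ½·12·2² = -130 cm; v ends -53 cm/s.
x(11) = 0 + Σ Δx = -481 cm.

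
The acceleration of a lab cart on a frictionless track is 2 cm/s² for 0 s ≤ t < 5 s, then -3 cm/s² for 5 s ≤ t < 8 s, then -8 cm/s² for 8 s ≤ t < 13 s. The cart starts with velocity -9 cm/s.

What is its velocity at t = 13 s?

-48 cm/s

Δv equals the area under the a-t graph; then v = v₀ + Δv.
0–5 s: 2 × 5 = 10 cm/s
5–8 s: -3 × 3 = -9 cm/s
8–13 s: -8 × 5 = -40 cm/s
Δv = -39 cm/s, so v(13) = -9 + (-39) = -48 cm/s.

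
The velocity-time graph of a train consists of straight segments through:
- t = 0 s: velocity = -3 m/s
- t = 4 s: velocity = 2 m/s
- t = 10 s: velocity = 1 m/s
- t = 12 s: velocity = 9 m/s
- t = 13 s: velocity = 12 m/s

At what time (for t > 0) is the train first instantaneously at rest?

t = 2.4 s

v changes sign on 0–4 s (from -3 to 2); the graph is linear there, so v = 0 at t = 0 + (3)·(4 − 0)/(2 − -3) = 2.4 s.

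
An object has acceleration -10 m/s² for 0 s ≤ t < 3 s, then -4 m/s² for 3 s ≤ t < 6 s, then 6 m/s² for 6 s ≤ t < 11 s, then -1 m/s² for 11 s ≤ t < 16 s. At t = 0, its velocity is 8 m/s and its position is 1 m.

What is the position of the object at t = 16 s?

-231.5 m

On each constant-a segment, Δv = aΔt and Δx = v₀Δt + ½aΔt²; chain segment to segment.
0–3 s: v starts 8 m/s; Δx = 8·3 + ½·-10·3² = -21 m; v ends -22 m/s.
3–6 s: v starts -22 m/s; Δx = -22·3 + ½·-4·3² = -84 m; v ends -34 m/s.
6–11 s: v starts -34 m/s; Δx = -34·5 + ½·6·5² = -95 m; v ends -4 m/s.
11–16 s: v starts -4 m/s; Δx = -4·5 + ½·-1·5² = -32.5 m; v ends -9 m/s.
x(16) = 1 + Σ Δx = -231.5 m.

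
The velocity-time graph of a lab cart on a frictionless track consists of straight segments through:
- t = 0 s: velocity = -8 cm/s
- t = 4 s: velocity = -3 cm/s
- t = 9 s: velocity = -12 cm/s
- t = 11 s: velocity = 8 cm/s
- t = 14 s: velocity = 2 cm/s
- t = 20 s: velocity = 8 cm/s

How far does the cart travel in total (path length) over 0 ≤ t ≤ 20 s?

Total distance travelled is ∫|v| dt — sum the magnitudes of each area piece.
0–4 s: |½(-8 + -3)(4)| = 22 cm
4–9 s: |½(-3 + -12)(5)| = 37.5 cm
9–11 s: v = 0 at t = 10.2 s; triangle areas 7.2 + 3.2 = 10.4 cm
11–14 s: |½(8 + 2)(3)| = 15 cm
14–20 s: |½(2 + 8)(6)| = 30 cm
Total distance = 114.9 cm

114.9 cm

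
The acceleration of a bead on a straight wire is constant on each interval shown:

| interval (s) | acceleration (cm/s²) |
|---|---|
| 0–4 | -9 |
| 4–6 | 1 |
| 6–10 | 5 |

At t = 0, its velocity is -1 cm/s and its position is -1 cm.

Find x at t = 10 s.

-249 cm

On each constant-a segment, Δv = aΔt and Δx = v₀Δt + ½aΔt²; chain segment to segment.
0–4 s: v starts -1 cm/s; Δx = -1·4 + ½·-9·4² = -76 cm; v ends -37 cm/s.
4–6 s: v starts -37 cm/s; Δx = -37·2 + ½·1·2² = -72 cm; v ends -35 cm/s.
6–10 s: v starts -35 cm/s; Δx = -35·4 + ½·5·4² = -100 cm; v ends -15 cm/s.
x(10) = -1 + Σ Δx = -249 cm.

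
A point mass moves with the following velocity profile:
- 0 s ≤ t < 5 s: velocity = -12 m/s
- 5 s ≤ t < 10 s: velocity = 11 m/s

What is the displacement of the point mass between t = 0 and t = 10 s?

-5 m

Displacement is the signed area under the v-t curve.
0–5 s: -12 × 5 = -60 m
5–10 s: 11 × 5 = 55 m
Net displacement = -5 m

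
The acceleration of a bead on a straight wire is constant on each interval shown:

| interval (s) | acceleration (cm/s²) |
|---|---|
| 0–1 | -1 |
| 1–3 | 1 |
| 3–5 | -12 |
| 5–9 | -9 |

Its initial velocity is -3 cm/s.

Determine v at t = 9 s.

-62 cm/s

Δv equals the area under the a-t graph; then v = v₀ + Δv.
0–1 s: -1 × 1 = -1 cm/s
1–3 s: 1 × 2 = 2 cm/s
3–5 s: -12 × 2 = -24 cm/s
5–9 s: -9 × 4 = -36 cm/s
Δv = -59 cm/s, so v(9) = -3 + (-59) = -62 cm/s.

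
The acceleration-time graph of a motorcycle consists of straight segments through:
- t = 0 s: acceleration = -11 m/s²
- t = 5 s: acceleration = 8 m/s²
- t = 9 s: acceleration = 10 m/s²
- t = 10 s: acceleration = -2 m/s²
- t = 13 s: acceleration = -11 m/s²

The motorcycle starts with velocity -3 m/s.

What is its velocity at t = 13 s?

10 m/s

Δv equals the area under the a-t graph; then v = v₀ + Δv.
0–5 s: ½(-11 + 8)(5) = -7.5 m/s
5–9 s: ½(8 + 10)(4) = 36 m/s
9–10 s: ½(10 + -2)(1) = 4 m/s
10–13 s: ½(-2 + -11)(3) = -19.5 m/s
Δv = 13 m/s, so v(13) = -3 + (13) = 10 m/s.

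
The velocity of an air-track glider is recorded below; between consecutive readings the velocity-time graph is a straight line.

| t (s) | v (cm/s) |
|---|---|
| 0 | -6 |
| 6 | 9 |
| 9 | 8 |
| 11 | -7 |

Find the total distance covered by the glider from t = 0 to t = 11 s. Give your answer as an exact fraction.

1693/30 cm

Distance (not displacement) is the total path length: add the absolute areas under v-t.
0–6 s: v = 0 at t = 2.4 s; triangle areas 7.2 + 16.2 = 23.4 cm
6–9 s: |½(9 + 8)(3)| = 25.5 cm
9–11 s: v = 0 at t = 151/15 s; triangle areas 64/15 + 49/15 = 113/15 cm
Total distance = 1693/30 cm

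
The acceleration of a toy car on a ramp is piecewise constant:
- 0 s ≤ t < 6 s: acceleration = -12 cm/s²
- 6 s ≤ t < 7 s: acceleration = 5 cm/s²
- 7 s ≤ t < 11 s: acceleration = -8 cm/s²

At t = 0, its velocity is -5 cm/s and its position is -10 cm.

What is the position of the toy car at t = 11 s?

On each constant-a segment, Δv = aΔt and Δx = v₀Δt + ½aΔt²; chain segment to segment.
0–6 s: v starts -5 cm/s; Δx = -5·6 + ½·-12·6² = -246 cm; v ends -77 cm/s.
6–7 s: v starts -77 cm/s; Δx = -77·1 + ½·5·1² = -74.5 cm; v ends -72 cm/s.
7–11 s: v starts -72 cm/s; Δx = -72·4 + ½·-8·4² = -352 cm; v ends -104 cm/s.
x(11) = -10 + Σ Δx = -682.5 cm.

-682.5 cm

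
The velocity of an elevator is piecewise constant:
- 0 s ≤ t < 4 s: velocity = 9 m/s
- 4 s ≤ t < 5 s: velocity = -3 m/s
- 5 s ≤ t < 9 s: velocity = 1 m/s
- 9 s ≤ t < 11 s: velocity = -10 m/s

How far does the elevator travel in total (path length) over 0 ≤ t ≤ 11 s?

Total distance travelled is ∫|v| dt — sum the magnitudes of each area piece.
0–4 s: |9| × 4 = 36 m
4–5 s: |-3| × 1 = 3 m
5–9 s: |1| × 4 = 4 m
9–11 s: |-10| × 2 = 20 m
Total distance = 63 m

63 m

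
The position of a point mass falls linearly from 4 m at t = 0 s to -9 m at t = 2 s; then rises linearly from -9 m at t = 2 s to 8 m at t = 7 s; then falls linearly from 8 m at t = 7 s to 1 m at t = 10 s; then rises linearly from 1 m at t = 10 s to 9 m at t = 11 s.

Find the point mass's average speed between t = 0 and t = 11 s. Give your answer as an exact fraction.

45/11 m/s

Average speed = (total path length)/(elapsed time); on a piecewise-linear x-t graph the path length is Σ|Δx|.
0–2 s: |Δx| = |-9 − 4| = 13 m
2–7 s: |Δx| = |8 − -9| = 17 m
7–10 s: |Δx| = |1 − 8| = 7 m
10–11 s: |Δx| = |9 − 1| = 8 m
Total path = 45 m; average speed = 45/11 = 45/11 m/s.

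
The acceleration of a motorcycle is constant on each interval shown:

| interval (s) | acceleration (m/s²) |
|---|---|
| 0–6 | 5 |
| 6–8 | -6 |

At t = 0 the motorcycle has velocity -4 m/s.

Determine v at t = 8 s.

14 m/s

Δv equals the area under the a-t graph; then v = v₀ + Δv.
0–6 s: 5 × 6 = 30 m/s
6–8 s: -6 × 2 = -12 m/s
Δv = 18 m/s, so v(8) = -4 + (18) = 14 m/s.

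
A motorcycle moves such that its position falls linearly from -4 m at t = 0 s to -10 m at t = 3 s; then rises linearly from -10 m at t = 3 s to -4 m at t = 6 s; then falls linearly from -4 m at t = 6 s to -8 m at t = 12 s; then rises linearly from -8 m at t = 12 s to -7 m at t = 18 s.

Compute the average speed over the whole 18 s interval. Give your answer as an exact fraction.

Average speed = (total path length)/(elapsed time); on a piecewise-linear x-t graph the path length is Σ|Δx|.
0–3 s: |Δx| = |-10 − -4| = 6 m
3–6 s: |Δx| = |-4 − -10| = 6 m
6–12 s: |Δx| = |-8 − -4| = 4 m
12–18 s: |Δx| = |-7 − -8| = 1 m
Total path = 17 m; average speed = 17/18 = 17/18 m/s.

17/18 m/s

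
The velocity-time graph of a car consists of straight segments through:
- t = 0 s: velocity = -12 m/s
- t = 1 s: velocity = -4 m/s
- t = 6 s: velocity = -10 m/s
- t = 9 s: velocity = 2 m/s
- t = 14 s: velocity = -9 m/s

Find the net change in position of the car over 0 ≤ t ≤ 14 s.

Net displacement equals the area under the velocity-time graph (areas below the axis count negative).
0–1 s: ½(-12 + -4)(1) = -8 m
1–6 s: ½(-4 + -10)(5) = -35 m
6–9 s: ½(-10 + 2)(3) = -12 m
9–14 s: ½(2 + -9)(5) = -17.5 m
Net displacement = -72.5 m

-72.5 m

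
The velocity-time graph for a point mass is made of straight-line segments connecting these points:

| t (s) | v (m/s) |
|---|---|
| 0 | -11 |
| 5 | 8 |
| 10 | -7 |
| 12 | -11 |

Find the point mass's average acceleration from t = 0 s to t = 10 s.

Average acceleration = Δv/Δt = (-7 − -11)/(10 − 0) = 0.4 m/s².

0.4 m/s²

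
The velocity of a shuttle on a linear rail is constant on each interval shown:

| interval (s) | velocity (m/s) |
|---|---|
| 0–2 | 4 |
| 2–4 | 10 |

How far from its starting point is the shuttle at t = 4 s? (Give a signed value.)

28 m

Net displacement equals the area under the velocity-time graph (areas below the axis count negative).
0–2 s: 4 × 2 = 8 m
2–4 s: 10 × 2 = 20 m
Net displacement = 28 m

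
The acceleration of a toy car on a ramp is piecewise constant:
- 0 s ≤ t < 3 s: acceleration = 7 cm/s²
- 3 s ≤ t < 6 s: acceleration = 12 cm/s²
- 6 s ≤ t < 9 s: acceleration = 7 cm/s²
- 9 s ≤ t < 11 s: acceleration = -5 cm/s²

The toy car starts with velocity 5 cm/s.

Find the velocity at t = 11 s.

73 cm/s

Δv equals the area under the a-t graph; then v = v₀ + Δv.
0–3 s: 7 × 3 = 21 cm/s
3–6 s: 12 × 3 = 36 cm/s
6–9 s: 7 × 3 = 21 cm/s
9–11 s: -5 × 2 = -10 cm/s
Δv = 68 cm/s, so v(11) = 5 + (68) = 73 cm/s.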